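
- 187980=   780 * ( - 241)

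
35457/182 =35457/182 = 194.82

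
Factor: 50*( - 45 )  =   - 2250 = - 2^1*3^2*5^3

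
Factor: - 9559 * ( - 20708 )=197947772= 2^2*11^2 * 31^1 * 79^1 * 167^1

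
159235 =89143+70092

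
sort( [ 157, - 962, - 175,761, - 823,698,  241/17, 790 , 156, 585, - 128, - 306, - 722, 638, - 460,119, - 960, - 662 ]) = [ - 962, - 960, - 823,-722 , - 662 , - 460, - 306 ,  -  175 , - 128,  241/17, 119,156, 157,585,638  ,  698,761, 790]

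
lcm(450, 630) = 3150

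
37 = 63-26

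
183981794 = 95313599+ 88668195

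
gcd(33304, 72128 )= 184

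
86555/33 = 86555/33 = 2622.88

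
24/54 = 4/9=0.44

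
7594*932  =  7077608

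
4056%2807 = 1249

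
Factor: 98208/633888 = 11/71=11^1*71^( - 1)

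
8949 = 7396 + 1553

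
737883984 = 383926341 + 353957643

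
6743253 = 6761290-18037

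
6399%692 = 171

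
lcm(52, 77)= 4004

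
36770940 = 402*91470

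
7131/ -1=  - 7131 + 0/1=- 7131.00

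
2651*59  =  156409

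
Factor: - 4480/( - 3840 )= 7/6 = 2^( - 1 )*3^( - 1)*7^1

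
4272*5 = 21360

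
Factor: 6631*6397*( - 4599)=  -195082713693 = - 3^2*7^1 * 19^1 *73^1*349^1*6397^1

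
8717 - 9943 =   -  1226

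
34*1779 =60486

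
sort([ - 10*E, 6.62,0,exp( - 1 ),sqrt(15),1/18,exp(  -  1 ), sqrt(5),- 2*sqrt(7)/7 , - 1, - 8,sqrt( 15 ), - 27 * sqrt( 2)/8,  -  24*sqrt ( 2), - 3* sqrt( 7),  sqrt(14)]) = [ - 24*sqrt( 2 ), - 10*E, - 8,-3 * sqrt(7), - 27*sqrt(2)/8, -1, - 2*sqrt(7)/7,0 , 1/18,exp( - 1 ),exp( - 1),sqrt(5),  sqrt(14),sqrt(15 ),sqrt(15 ), 6.62] 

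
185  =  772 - 587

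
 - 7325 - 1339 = -8664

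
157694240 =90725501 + 66968739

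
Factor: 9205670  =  2^1 * 5^1*17^1*54151^1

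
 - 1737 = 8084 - 9821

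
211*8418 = 1776198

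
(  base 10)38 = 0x26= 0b100110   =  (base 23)1F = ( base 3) 1102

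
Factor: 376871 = 11^1*34261^1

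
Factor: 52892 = 2^2*7^1 * 1889^1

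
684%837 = 684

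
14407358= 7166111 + 7241247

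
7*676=4732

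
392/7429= 392/7429 = 0.05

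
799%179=83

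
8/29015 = 8/29015  =  0.00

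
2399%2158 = 241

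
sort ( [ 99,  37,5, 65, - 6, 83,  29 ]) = [-6,5, 29,  37, 65,83,99]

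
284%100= 84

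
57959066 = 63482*913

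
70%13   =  5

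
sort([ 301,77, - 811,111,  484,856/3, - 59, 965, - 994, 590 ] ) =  [ - 994, - 811, - 59,  77 , 111,856/3,301,  484,  590, 965]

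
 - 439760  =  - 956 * 460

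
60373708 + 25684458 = 86058166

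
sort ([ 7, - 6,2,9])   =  [-6,2,7,9]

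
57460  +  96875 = 154335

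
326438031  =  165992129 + 160445902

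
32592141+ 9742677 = 42334818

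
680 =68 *10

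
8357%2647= 416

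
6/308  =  3/154 =0.02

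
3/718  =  3/718   =  0.00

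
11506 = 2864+8642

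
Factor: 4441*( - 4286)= -2^1 *2143^1 * 4441^1 = - 19034126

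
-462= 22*( - 21) 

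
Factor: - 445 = -5^1*89^1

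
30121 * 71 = 2138591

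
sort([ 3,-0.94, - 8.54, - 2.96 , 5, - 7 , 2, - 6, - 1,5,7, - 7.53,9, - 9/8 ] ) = [ - 8.54, - 7.53, - 7, - 6,-2.96, - 9/8, - 1, - 0.94,2,3,  5,5 , 7,9 ] 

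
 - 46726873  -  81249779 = -127976652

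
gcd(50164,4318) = 2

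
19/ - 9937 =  - 1/523 = - 0.00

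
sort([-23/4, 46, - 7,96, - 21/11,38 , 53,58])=[ - 7,-23/4, - 21/11, 38, 46,53, 58, 96 ] 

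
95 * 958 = 91010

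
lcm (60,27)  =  540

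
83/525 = 83/525= 0.16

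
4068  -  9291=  - 5223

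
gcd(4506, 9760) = 2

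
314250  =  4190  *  75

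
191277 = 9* 21253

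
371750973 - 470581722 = - 98830749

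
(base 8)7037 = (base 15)1110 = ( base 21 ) 843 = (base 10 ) 3615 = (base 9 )4856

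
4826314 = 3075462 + 1750852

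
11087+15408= 26495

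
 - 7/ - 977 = 7/977 =0.01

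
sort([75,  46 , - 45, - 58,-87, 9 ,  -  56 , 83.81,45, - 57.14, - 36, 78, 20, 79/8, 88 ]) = [  -  87, - 58, - 57.14, - 56, - 45, -36, 9, 79/8, 20,45, 46,75,  78,  83.81,88 ]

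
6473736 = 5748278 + 725458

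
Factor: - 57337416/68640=- 2389059/2860 = -2^( - 2)  *3^2*5^ ( - 1) * 11^( -1 )*13^( - 1 )*265451^1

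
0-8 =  - 8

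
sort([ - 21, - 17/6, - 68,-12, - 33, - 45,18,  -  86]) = [ -86, - 68,-45, - 33, - 21,  -  12, - 17/6, 18] 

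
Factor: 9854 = 2^1*13^1*379^1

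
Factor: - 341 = - 11^1*31^1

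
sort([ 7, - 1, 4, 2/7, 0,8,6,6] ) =[- 1,0,  2/7, 4,6,6,7,8] 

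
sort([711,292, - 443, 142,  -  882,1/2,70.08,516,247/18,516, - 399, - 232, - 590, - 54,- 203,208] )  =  [ - 882,-590, - 443, - 399, - 232,-203, - 54,1/2 , 247/18,70.08,142,208,292, 516,516,711]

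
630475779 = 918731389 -288255610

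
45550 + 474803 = 520353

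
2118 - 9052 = - 6934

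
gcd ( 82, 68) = 2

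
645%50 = 45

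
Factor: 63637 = 7^1*9091^1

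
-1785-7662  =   - 9447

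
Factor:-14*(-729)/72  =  567/4  =  2^(-2) * 3^4*7^1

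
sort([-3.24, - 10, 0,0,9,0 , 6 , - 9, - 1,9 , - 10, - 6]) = [ - 10, - 10, - 9, - 6, - 3.24,  -  1, 0, 0, 0,  6,  9, 9]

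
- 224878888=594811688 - 819690576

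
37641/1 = 37641 = 37641.00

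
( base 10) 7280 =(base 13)3410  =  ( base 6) 53412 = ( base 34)6a4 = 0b1110001110000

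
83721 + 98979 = 182700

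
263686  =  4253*62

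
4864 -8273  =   - 3409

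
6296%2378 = 1540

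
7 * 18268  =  127876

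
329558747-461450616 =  - 131891869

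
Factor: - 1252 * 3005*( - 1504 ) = 2^7*5^1*47^1*313^1*601^1 = 5658439040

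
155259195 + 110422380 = 265681575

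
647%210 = 17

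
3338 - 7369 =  - 4031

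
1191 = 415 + 776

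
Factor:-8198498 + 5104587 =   -  3093911 = - 487^1 *6353^1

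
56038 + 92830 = 148868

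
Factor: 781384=2^3 * 97673^1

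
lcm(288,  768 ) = 2304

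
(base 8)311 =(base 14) 105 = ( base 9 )243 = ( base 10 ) 201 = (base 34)5V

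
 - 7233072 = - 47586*152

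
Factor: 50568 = 2^3*3^1* 7^2*43^1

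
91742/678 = 135 + 106/339  =  135.31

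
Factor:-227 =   -  227^1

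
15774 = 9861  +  5913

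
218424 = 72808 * 3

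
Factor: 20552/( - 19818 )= -2^2 * 3^ ( - 3)*7^1=-28/27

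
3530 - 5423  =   - 1893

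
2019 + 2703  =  4722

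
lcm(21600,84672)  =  2116800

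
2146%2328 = 2146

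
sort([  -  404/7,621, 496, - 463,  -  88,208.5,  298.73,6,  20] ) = [ - 463, - 88,  -  404/7, 6,20, 208.5,298.73,496, 621 ]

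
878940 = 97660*9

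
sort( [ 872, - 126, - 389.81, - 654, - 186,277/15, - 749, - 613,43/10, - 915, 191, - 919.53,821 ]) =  [ - 919.53, - 915,  -  749, - 654, - 613, - 389.81, - 186 , - 126,43/10,277/15,191,  821,872]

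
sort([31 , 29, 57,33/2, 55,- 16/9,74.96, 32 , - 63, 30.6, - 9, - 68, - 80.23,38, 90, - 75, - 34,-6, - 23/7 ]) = [ - 80.23 , - 75, - 68, - 63,  -  34, - 9, - 6, - 23/7, - 16/9,33/2,  29,30.6,  31,  32,38,55, 57,74.96,90 ] 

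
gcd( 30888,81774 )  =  198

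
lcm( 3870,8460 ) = 363780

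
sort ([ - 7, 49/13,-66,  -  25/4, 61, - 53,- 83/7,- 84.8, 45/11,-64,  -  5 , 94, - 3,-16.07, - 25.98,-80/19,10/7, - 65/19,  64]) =[  -  84.8,- 66,-64, - 53,-25.98, - 16.07, - 83/7,-7,-25/4,-5,- 80/19,  -  65/19, - 3, 10/7  ,  49/13, 45/11, 61,64,94] 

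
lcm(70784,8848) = 70784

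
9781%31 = 16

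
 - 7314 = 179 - 7493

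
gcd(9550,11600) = 50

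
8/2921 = 8/2921 = 0.00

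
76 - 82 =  - 6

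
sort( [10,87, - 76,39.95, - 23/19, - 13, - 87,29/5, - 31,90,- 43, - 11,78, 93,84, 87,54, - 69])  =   [ - 87, - 76, - 69,-43,-31, - 13, -11,-23/19,29/5, 10,39.95,54, 78,84,87, 87, 90,93 ]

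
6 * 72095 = 432570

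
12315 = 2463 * 5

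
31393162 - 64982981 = - 33589819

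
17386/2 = 8693 =8693.00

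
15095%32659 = 15095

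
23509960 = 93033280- 69523320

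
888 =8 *111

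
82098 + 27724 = 109822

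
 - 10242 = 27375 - 37617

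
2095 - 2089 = 6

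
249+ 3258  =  3507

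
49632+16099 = 65731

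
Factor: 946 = 2^1*11^1*43^1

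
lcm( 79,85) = 6715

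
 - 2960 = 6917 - 9877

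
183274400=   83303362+99971038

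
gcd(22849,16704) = 1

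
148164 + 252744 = 400908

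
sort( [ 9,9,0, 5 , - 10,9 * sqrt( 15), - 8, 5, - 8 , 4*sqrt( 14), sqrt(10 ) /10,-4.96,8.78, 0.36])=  [ - 10, - 8 , - 8, - 4.96,0, sqrt( 10) /10,0.36  ,  5, 5, 8.78,9,9 , 4*sqrt( 14 ) , 9 * sqrt(15)] 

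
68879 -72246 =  - 3367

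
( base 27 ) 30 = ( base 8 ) 121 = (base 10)81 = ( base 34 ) 2d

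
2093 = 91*23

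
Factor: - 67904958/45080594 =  - 33952479/22540297=   - 3^1*11^4*13^( - 1 )*773^1*1733869^(-1 )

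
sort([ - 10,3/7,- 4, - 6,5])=[ - 10, - 6, - 4,3/7, 5]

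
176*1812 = 318912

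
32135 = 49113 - 16978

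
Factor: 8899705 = 5^1*1779941^1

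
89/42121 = 89/42121 = 0.00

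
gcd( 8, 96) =8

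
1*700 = 700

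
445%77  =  60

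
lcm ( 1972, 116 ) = 1972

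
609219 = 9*67691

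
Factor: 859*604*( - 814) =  - 422332504  =  -  2^3 * 11^1*37^1 * 151^1*859^1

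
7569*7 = 52983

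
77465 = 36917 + 40548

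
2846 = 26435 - 23589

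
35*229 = 8015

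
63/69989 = 63/69989 = 0.00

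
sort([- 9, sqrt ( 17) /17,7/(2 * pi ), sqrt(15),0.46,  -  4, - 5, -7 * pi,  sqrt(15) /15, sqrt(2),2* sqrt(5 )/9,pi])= [ - 7*pi, - 9, - 5,-4,sqrt(17)/17,sqrt( 15) /15,0.46, 2 * sqrt(5 )/9 , 7/(2*pi),sqrt( 2), pi , sqrt(15 )] 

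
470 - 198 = 272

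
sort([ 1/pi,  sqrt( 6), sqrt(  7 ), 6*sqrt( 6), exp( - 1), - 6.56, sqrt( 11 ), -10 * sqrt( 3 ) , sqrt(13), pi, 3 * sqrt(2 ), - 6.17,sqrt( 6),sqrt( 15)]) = [ - 10* sqrt ( 3), - 6.56, - 6.17 , 1/pi,exp(- 1),sqrt( 6 ),sqrt(6 ), sqrt(7 ),pi, sqrt( 11 ),sqrt(13),sqrt( 15),3*sqrt( 2),6*sqrt( 6)]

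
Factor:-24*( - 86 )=2064= 2^4*3^1*43^1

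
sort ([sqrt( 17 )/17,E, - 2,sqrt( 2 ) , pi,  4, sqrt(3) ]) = [ - 2,sqrt(17 ) /17 , sqrt (2), sqrt( 3 ), E, pi, 4]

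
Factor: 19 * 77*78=2^1 * 3^1*7^1*11^1*13^1*19^1= 114114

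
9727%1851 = 472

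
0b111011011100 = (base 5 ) 110204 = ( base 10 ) 3804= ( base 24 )6EC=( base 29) 4F5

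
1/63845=1/63845 = 0.00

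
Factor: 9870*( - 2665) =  - 26303550 = - 2^1*3^1*  5^2*7^1*13^1*41^1*47^1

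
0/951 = 0 = 0.00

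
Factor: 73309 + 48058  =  121367^1 = 121367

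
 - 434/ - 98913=434/98913=0.00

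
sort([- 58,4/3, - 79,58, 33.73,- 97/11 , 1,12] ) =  [ -79, - 58,-97/11,1, 4/3,12 , 33.73,58 ] 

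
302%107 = 88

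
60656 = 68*892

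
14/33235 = 14/33235 = 0.00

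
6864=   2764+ 4100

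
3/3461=3/3461 = 0.00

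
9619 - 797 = 8822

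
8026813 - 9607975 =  - 1581162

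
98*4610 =451780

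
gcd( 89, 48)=1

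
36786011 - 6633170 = 30152841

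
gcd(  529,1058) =529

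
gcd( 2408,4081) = 7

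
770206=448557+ 321649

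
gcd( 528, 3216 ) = 48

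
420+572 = 992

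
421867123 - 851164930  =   - 429297807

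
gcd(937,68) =1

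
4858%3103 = 1755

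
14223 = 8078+6145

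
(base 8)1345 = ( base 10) 741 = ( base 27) 10C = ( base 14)3ad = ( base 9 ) 1013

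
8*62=496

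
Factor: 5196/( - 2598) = - 2 = - 2^1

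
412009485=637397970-225388485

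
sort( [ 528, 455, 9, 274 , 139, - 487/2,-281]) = [-281,-487/2, 9,139 , 274,  455,528] 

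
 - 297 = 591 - 888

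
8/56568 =1/7071  =  0.00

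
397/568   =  397/568 = 0.70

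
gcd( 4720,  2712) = 8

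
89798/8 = 11224 + 3/4 = 11224.75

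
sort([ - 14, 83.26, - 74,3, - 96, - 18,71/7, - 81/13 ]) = [ - 96 , - 74,-18 , - 14, - 81/13,3,71/7,83.26]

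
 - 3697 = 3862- 7559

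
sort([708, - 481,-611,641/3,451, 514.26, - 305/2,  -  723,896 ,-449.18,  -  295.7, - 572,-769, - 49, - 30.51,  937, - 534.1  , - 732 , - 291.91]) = [ - 769,-732, - 723,-611, - 572, - 534.1, - 481,  -  449.18, - 295.7,- 291.91, - 305/2, - 49,- 30.51,641/3, 451, 514.26 , 708, 896,937] 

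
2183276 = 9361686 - 7178410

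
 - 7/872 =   -  7/872 = -0.01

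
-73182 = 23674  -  96856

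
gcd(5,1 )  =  1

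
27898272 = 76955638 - 49057366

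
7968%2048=1824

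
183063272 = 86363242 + 96700030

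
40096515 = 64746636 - 24650121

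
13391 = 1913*7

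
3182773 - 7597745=-4414972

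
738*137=101106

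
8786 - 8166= 620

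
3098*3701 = 11465698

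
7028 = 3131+3897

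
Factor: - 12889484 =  - 2^2 * 127^1 * 25373^1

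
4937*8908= 43978796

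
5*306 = 1530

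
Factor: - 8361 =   -  3^2*929^1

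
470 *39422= 18528340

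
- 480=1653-2133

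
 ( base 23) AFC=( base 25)90m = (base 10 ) 5647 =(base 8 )13017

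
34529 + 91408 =125937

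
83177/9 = 9241 + 8/9 = 9241.89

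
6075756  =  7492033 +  - 1416277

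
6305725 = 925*6817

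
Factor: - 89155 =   -  5^1 * 11^1 * 1621^1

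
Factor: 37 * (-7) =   -  259=-7^1*37^1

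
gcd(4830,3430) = 70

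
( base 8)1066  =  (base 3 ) 202222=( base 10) 566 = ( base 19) 1AF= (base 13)347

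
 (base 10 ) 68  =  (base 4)1010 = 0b1000100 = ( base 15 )48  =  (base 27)2E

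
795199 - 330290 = 464909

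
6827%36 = 23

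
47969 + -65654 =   -  17685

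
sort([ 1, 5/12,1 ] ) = [5/12, 1, 1]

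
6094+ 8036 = 14130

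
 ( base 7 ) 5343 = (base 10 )1893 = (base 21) 463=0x765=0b11101100101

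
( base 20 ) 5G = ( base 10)116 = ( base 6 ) 312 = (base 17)6E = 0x74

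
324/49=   6 + 30/49 = 6.61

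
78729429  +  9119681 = 87849110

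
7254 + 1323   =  8577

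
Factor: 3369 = 3^1*1123^1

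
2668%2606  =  62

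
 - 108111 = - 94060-14051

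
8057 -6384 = 1673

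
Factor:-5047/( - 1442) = 2^( - 1 )*7^1=7/2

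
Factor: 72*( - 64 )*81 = -373248 = - 2^9*3^6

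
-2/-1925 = 2/1925  =  0.00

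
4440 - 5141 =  - 701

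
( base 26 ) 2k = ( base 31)2a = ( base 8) 110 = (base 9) 80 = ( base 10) 72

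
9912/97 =102  +  18/97= 102.19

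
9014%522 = 140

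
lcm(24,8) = 24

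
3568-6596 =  - 3028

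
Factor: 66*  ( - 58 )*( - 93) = 356004 = 2^2 *3^2*11^1*  29^1*31^1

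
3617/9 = 401 + 8/9 = 401.89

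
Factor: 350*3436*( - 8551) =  - 2^3* 5^2*7^1 * 17^1*503^1*859^1 = -10283432600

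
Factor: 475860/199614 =770/323 = 2^1 * 5^1*7^1* 11^1*17^( - 1)*19^( - 1)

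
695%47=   37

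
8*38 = 304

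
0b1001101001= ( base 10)617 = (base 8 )1151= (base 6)2505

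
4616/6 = 2308/3=769.33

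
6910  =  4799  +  2111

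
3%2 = 1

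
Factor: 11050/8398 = 25/19 = 5^2* 19^( - 1)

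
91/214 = 91/214 = 0.43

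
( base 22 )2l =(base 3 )2102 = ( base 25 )2f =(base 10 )65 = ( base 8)101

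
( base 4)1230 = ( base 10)108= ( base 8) 154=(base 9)130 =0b1101100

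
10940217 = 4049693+6890524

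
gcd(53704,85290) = 2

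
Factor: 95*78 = 2^1 * 3^1* 5^1*13^1 * 19^1 = 7410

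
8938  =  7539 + 1399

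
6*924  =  5544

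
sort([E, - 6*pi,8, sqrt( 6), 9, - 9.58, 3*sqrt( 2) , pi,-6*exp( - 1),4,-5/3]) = [ - 6 * pi,-9.58, - 6*exp( - 1),-5/3, sqrt( 6), E,  pi, 4,3*sqrt( 2), 8,9]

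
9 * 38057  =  342513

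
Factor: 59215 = 5^1*13^1*911^1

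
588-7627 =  -7039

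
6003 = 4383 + 1620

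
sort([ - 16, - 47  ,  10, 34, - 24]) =[ - 47, - 24, -16,10,34] 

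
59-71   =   - 12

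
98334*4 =393336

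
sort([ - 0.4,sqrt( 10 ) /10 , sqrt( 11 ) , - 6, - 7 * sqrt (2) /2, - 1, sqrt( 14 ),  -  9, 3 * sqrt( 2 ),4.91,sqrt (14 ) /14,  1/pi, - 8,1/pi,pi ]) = [-9, - 8, - 6, - 7*sqrt(2 ) /2, - 1, - 0.4,sqrt(14 ) /14,sqrt ( 10)/10,1/pi,1/pi,pi,sqrt( 11 ),sqrt( 14 ),3*sqrt( 2 ), 4.91]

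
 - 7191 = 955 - 8146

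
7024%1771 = 1711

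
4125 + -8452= - 4327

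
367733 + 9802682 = 10170415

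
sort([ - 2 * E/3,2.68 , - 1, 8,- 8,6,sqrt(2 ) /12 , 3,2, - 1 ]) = [ - 8, - 2*E/3, - 1, - 1,  sqrt( 2) /12, 2,2.68, 3,6,8]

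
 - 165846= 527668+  - 693514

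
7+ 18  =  25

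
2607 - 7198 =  - 4591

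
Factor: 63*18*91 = 103194 = 2^1*3^4*7^2*13^1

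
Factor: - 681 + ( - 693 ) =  - 2^1*3^1*229^1 = - 1374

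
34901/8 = 34901/8 = 4362.62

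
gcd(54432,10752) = 672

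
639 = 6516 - 5877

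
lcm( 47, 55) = 2585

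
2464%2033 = 431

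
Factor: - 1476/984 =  - 3/2 =-2^ (  -  1 )*  3^1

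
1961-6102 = -4141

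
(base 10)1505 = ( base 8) 2741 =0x5e1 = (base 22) 329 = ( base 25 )2A5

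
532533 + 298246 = 830779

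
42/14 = 3 = 3.00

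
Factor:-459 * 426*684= - 133745256 = - 2^3*  3^6 *17^1*19^1*71^1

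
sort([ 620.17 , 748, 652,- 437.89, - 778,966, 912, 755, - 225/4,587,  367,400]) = [ - 778, - 437.89, - 225/4, 367,400, 587 , 620.17, 652,  748,755,912,  966 ]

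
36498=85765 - 49267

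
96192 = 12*8016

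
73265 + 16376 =89641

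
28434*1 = 28434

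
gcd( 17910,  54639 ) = 9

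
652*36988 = 24116176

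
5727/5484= 1 + 81/1828= 1.04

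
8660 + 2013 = 10673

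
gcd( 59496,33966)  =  222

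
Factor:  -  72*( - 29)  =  2088 = 2^3*3^2*29^1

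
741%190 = 171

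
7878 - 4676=3202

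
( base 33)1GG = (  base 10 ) 1633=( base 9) 2214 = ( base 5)23013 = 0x661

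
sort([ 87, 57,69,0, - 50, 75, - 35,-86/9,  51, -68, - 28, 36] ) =[-68,- 50, - 35,  -  28, - 86/9,0, 36, 51, 57,  69,  75, 87]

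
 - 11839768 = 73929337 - 85769105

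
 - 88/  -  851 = 88/851 = 0.10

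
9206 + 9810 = 19016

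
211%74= 63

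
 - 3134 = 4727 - 7861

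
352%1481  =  352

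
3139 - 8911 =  - 5772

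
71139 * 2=142278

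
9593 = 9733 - 140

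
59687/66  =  59687/66=904.35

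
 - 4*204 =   -  816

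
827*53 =43831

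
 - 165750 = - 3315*50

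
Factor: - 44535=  - 3^1 * 5^1*2969^1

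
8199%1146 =177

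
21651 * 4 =86604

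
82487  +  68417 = 150904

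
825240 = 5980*138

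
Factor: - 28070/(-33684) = 2^( - 1)*3^( - 1 ) * 5^1 = 5/6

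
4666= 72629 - 67963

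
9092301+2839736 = 11932037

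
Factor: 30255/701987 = 3^1*5^1*11^( - 1 )*13^( -1) *2017^1*4909^(-1)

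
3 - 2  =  1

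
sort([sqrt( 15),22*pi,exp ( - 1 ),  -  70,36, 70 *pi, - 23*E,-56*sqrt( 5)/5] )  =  [ - 70,-23*E, - 56 * sqrt( 5 )/5,exp( - 1 ), sqrt( 15),36,22*pi, 70*pi ] 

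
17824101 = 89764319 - 71940218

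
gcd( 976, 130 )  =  2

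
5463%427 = 339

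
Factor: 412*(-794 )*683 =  - 2^3*103^1*397^1*683^1 = -  223428424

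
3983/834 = 4 + 647/834 = 4.78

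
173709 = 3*57903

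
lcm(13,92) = 1196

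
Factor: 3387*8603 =3^1*7^1 *1129^1*1229^1 = 29138361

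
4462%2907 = 1555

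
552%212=128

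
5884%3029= 2855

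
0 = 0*47765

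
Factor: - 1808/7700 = - 452/1925 = -2^2*5^( - 2)*7^ ( - 1)*11^ ( - 1 )*113^1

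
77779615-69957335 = 7822280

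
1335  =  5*267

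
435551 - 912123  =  -476572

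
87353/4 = 87353/4 = 21838.25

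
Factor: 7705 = 5^1 * 23^1*67^1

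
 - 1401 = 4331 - 5732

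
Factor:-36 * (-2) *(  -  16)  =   - 2^7  *3^2= - 1152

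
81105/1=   81105= 81105.00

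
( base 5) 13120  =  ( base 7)3006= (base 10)1035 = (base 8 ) 2013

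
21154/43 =21154/43 = 491.95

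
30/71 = 30/71 = 0.42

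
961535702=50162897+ 911372805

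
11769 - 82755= - 70986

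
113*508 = 57404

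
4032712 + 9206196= 13238908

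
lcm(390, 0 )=0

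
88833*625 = 55520625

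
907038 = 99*9162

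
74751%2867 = 209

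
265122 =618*429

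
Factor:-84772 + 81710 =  - 3062 = - 2^1*1531^1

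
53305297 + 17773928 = 71079225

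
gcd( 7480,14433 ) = 17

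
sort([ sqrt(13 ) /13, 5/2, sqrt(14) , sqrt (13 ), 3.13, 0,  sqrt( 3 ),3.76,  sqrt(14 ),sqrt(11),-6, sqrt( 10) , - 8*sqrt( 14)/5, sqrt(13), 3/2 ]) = [ - 6, - 8*sqrt(14 ) /5, 0, sqrt ( 13) /13,3/2,sqrt(3), 5/2,3.13,sqrt ( 10 ), sqrt(11 ), sqrt( 13 ), sqrt(13), sqrt(14 ) , sqrt( 14), 3.76]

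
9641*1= 9641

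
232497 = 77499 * 3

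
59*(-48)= - 2832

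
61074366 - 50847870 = 10226496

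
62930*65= 4090450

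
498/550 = 249/275 = 0.91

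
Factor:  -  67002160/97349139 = -2^4*  3^( -2)*5^1*31^1*27017^1*10816571^(  -  1)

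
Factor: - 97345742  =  -2^1*13^1*37^1 * 47^1*2153^1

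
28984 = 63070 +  - 34086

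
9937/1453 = 9937/1453 = 6.84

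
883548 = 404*2187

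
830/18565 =166/3713 = 0.04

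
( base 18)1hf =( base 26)ol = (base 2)1010000101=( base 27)NO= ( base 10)645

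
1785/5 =357 = 357.00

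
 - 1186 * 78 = - 92508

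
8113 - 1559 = 6554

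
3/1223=3/1223 = 0.00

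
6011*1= 6011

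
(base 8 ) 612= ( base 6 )1454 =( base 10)394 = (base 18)13g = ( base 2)110001010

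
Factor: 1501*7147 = 10727647 = 7^1*19^1*79^1*1021^1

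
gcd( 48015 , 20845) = 55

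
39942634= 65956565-26013931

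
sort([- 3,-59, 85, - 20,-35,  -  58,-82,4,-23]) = [-82, - 59,-58,-35,-23, - 20,-3,4,85 ]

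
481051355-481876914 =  - 825559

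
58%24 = 10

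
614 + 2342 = 2956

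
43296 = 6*7216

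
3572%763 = 520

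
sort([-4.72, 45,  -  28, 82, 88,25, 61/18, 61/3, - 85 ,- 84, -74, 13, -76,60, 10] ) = [-85, - 84,-76, - 74, - 28, - 4.72, 61/18, 10,13, 61/3, 25, 45, 60, 82,88] 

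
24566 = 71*346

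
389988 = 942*414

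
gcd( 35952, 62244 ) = 84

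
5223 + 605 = 5828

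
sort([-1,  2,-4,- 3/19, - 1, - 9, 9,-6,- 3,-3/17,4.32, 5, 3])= [ - 9, - 6 ,-4, - 3, - 1,-1 , - 3/17,-3/19, 2,3, 4.32, 5, 9] 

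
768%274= 220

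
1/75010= 1/75010= 0.00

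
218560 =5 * 43712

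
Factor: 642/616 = 321/308 = 2^ ( - 2)*3^1*7^ ( - 1)*11^ ( - 1)*107^1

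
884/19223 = 884/19223= 0.05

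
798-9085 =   -  8287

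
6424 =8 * 803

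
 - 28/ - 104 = 7/26 = 0.27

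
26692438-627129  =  26065309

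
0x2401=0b10010000000001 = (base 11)6a1a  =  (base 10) 9217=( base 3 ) 110122101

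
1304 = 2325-1021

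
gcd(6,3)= 3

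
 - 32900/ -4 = 8225  +  0/1 =8225.00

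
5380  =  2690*2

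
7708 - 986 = 6722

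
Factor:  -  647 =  - 647^1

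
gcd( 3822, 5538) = 78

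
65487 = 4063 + 61424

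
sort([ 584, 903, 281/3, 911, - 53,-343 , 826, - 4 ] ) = [-343, - 53,-4, 281/3, 584, 826,903,911]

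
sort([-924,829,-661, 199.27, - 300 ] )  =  [  -  924, - 661, - 300, 199.27, 829] 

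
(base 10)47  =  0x2F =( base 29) 1I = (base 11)43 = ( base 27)1K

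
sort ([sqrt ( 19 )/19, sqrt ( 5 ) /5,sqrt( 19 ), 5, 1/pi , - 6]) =[ - 6, sqrt(19 )/19, 1/pi,  sqrt( 5 )/5,sqrt(19), 5]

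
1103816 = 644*1714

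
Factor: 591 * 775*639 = 3^3*5^2*31^1 * 71^1*197^1 = 292677975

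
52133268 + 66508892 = 118642160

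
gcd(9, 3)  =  3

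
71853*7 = 502971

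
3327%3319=8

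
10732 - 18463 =  -  7731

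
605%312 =293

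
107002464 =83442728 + 23559736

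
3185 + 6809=9994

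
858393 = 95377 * 9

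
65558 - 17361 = 48197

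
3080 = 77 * 40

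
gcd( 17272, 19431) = 2159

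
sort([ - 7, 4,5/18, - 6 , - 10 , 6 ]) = [ - 10, - 7,-6, 5/18,4,6]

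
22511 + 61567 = 84078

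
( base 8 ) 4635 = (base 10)2461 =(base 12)1511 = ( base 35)20b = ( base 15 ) AE1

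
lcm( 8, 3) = 24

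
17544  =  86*204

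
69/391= 3/17  =  0.18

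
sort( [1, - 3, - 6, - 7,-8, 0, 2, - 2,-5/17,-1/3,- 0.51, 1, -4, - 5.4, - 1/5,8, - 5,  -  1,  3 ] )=[ - 8,-7, - 6,-5.4, - 5,  -  4, - 3, - 2, - 1, - 0.51, - 1/3,-5/17, - 1/5 , 0, 1,  1, 2,3,  8 ]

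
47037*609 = 28645533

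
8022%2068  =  1818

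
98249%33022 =32205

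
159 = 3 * 53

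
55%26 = 3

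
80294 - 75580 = 4714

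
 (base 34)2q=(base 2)1011110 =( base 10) 94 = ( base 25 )3J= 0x5e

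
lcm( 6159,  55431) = 55431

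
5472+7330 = 12802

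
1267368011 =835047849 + 432320162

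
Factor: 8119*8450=2^1*5^2*13^2*23^1*353^1 =68605550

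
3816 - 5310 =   -  1494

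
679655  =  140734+538921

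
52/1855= 52/1855 = 0.03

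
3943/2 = 3943/2 = 1971.50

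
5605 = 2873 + 2732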